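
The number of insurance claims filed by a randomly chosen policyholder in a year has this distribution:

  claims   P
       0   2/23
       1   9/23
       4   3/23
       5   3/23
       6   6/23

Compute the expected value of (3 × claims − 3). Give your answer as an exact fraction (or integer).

E[3x-3] = (2/23)·(-3) + (9/23)·0 + (3/23)·9 + (3/23)·12 + (6/23)·15
     = 147/23

147/23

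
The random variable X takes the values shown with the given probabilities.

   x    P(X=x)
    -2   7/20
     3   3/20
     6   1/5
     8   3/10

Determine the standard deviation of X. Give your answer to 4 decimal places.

E[X] = 67/20, E[X²] = 583/20
Var(X) = E[X²] − (E[X])² = 583/20 − 4489/400 = 7171/400
SD(X) = √(7171/400) ≈ 4.2341

4.2341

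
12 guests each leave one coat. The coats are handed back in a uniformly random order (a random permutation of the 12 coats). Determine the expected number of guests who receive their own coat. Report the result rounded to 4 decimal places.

1.0000

Let Xᵢ = 1 if person i gets their own coat. For each i, P(Xᵢ=1) = 1/12.
By linearity of expectation, E[X₁+…+X_12] = 12·(1/12) = 1.
≈ 1.0000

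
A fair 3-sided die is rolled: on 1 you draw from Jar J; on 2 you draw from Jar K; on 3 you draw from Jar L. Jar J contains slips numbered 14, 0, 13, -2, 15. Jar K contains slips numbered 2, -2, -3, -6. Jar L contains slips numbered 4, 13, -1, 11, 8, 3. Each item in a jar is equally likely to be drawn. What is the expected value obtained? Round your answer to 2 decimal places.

E[X | Jar J] = (14 + 0 + 13 − 2 + 15)/5 = 8
E[X | Jar K] = (2 − 2 − 3 − 6)/4 = -9/4
E[X | Jar L] = (4 + 13 − 1 + 11 + 8 + 3)/6 = 19/3
E[X] = (1/3)·8 + (1/3)·(-9/4) + (1/3)·19/3 = 145/36 ≈ 4.03

4.03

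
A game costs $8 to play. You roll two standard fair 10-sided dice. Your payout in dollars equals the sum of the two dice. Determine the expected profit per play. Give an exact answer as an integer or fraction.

$3

Distribution of the sum of the two dice: 2 w.p. 1/100, 3 w.p. 1/50, 4 w.p. 3/100, 5 w.p. 1/25, 6 w.p. 1/20, 7 w.p. 3/50, …
E[payout] = (1/100)·2 + (1/50)·3 + (3/100)·4 + (1/25)·5 + (1/20)·6 + (3/50)·7 + (7/100)·8 + (2/25)·9 + (9/100)·10 + (1/10)·11 + (9/100)·12 + (2/25)·13 + (7/100)·14 + (3/50)·15 + (1/20)·16 + (1/25)·17 + (3/100)·18 + (1/50)·19 + (1/100)·20 = 11
Expected profit = 11 − 8 = 3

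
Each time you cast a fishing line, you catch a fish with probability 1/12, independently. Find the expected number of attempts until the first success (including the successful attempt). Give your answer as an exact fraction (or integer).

For a geometric distribution, E[trials] = 1/p = 1/(1/12) = 12.

12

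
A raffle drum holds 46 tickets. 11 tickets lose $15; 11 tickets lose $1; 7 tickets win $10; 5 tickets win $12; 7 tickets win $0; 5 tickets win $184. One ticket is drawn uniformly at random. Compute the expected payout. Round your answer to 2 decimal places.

$19.00

E[payout] = (11/46)·(-15) + (11/46)·(-1) + (7/46)·10 + (5/46)·12 + (7/46)·0 + (5/46)·184 = 19
≈ $19.00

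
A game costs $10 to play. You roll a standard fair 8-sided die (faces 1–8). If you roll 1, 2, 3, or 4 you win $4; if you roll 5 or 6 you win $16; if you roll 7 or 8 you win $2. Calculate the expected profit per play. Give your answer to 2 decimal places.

E[payout] = (1/4)·2 + (1/2)·4 + (1/4)·16 = 13/2
Expected profit = 13/2 − 10 = -7/2 ≈ -$3.50

-$3.50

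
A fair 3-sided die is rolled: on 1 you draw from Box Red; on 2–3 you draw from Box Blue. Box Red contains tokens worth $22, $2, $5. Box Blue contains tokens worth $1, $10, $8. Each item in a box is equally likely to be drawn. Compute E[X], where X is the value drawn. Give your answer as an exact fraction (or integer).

67/9 dollars

E[X | Box Red] = (22 + 2 + 5)/3 = 29/3
E[X | Box Blue] = (1 + 10 + 8)/3 = 19/3
E[X] = (1/3)·29/3 + (2/3)·19/3 = 67/9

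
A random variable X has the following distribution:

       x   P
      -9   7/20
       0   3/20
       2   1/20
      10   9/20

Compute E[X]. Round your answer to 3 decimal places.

E[X] = (7/20)·(-9) + (3/20)·0 + (1/20)·2 + (9/20)·10
     = 29/20 ≈ 1.450

1.450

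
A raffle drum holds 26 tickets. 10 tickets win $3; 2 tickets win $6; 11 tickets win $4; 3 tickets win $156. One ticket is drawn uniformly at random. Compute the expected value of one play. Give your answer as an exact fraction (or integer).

277/13 dollars

E[payout] = (10/26)·3 + (2/26)·6 + (11/26)·4 + (3/26)·156 = 277/13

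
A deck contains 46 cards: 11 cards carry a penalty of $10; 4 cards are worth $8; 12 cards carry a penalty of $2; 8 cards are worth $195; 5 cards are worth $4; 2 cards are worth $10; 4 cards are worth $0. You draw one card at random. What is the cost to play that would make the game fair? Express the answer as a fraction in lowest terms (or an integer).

749/23 dollars

E[payout] = (11/46)·(-10) + (4/46)·8 + (12/46)·(-2) + (8/46)·195 + (5/46)·4 + (2/46)·10 + (4/46)·0 = 749/23
Fair fee = E[payout] = 749/23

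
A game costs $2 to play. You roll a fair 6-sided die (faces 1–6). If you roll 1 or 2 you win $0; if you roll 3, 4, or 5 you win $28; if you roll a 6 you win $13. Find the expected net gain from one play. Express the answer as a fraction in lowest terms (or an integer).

85/6 dollars

E[payout] = (1/3)·0 + (1/6)·13 + (1/2)·28 = 97/6
Expected profit = 97/6 − 2 = 85/6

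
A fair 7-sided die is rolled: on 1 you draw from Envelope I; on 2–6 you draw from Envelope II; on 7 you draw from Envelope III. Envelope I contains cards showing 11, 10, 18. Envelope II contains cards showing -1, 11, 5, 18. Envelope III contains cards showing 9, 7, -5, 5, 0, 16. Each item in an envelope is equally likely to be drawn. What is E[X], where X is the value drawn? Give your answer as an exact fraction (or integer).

E[X | Envelope I] = (11 + 10 + 18)/3 = 13
E[X | Envelope II] = (-1 + 11 + 5 + 18)/4 = 33/4
E[X | Envelope III] = (9 + 7 − 5 + 5 + 0 + 16)/6 = 16/3
E[X] = (1/7)·13 + (5/7)·33/4 + (1/7)·16/3 = 715/84

715/84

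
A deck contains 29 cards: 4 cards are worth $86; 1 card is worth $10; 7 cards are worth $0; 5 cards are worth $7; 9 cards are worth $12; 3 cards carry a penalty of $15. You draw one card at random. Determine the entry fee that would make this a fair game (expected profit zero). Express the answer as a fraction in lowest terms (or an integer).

E[payout] = (4/29)·86 + (1/29)·10 + (7/29)·0 + (5/29)·7 + (9/29)·12 + (3/29)·(-15) = 452/29
Fair fee = E[payout] = 452/29

452/29 dollars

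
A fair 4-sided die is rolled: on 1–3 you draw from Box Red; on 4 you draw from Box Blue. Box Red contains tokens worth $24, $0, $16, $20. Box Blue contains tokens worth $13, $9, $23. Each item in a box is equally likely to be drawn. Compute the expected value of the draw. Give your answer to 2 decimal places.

E[X | Box Red] = (24 + 0 + 16 + 20)/4 = 15
E[X | Box Blue] = (13 + 9 + 23)/3 = 15
E[X] = (3/4)·15 + (1/4)·15 = 15 ≈ 15.00

$15.00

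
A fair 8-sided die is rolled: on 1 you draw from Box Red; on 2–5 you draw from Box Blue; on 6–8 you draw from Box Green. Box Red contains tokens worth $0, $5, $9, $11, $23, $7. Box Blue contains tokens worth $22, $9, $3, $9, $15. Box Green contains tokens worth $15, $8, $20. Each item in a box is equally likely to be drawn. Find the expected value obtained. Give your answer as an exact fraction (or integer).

2957/240 dollars

E[X | Box Red] = (0 + 5 + 9 + 11 + 23 + 7)/6 = 55/6
E[X | Box Blue] = (22 + 9 + 3 + 9 + 15)/5 = 58/5
E[X | Box Green] = (15 + 8 + 20)/3 = 43/3
E[X] = (1/8)·55/6 + (1/2)·58/5 + (3/8)·43/3 = 2957/240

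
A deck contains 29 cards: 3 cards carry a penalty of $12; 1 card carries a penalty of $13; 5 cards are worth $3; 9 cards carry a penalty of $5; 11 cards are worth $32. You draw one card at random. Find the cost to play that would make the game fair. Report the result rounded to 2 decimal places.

E[payout] = (3/29)·(-12) + (1/29)·(-13) + (5/29)·3 + (9/29)·(-5) + (11/29)·32 = 273/29
Fair fee = E[payout] = 273/29 ≈ $9.41

$9.41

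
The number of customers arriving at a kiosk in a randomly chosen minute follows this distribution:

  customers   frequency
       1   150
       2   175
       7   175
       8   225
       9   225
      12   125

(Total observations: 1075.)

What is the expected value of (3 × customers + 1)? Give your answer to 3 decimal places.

20.674

Total = 1075, so P(customers=1) = 150/1075, etc.
E[3x+1] = (6/43)·4 + (7/43)·7 + (7/43)·22 + (9/43)·25 + (9/43)·28 + (5/43)·37
     = 889/43 ≈ 20.674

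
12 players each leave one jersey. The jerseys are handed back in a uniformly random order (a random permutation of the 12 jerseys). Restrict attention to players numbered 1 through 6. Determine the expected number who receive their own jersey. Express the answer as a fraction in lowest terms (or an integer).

1/2

Let Xᵢ = 1 if person i gets their own jersey. For each i, P(Xᵢ=1) = 1/12.
By linearity of expectation, E[X₁+…+X_6] = 6·(1/12) = 1/2.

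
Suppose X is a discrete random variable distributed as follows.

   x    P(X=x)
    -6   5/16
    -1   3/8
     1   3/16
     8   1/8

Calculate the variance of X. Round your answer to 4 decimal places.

E[X] = (5/16)·(-6) + (3/8)·(-1) + (3/16)·1 + (1/8)·8 = -17/16
E[X²] = (5/16)·36 + (3/8)·1 + (3/16)·1 + (1/8)·64 = 317/16
Var(X) = 317/16 − (-17/16)² = 4783/256 ≈ 18.6836

18.6836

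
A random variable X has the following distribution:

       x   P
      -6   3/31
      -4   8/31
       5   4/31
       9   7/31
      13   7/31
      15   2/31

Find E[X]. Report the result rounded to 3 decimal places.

4.968

E[X] = (3/31)·(-6) + (8/31)·(-4) + (4/31)·5 + (7/31)·9 + (7/31)·13 + (2/31)·15
     = 154/31 ≈ 4.968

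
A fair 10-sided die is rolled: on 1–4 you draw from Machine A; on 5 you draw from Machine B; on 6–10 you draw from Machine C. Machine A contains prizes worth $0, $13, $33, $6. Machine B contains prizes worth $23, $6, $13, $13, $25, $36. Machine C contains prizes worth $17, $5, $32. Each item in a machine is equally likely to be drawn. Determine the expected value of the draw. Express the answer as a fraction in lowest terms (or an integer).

E[X | Machine A] = (0 + 13 + 33 + 6)/4 = 13
E[X | Machine B] = (23 + 6 + 13 + 13 + 25 + 36)/6 = 58/3
E[X | Machine C] = (17 + 5 + 32)/3 = 18
E[X] = (2/5)·13 + (1/10)·58/3 + (1/2)·18 = 242/15

242/15 dollars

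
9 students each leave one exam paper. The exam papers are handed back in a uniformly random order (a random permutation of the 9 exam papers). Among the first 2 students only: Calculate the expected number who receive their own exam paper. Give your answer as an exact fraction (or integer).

2/9

Let Xᵢ = 1 if person i gets their own exam paper. For each i, P(Xᵢ=1) = 1/9.
By linearity of expectation, E[X₁+…+X_2] = 2·(1/9) = 2/9.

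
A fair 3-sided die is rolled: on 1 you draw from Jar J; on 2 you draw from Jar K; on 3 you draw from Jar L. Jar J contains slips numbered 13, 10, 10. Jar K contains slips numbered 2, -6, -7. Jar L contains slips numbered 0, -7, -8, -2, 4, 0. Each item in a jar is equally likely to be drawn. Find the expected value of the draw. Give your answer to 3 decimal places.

E[X | Jar J] = (13 + 10 + 10)/3 = 11
E[X | Jar K] = (2 − 6 − 7)/3 = -11/3
E[X | Jar L] = (0 − 7 − 8 − 2 + 4 + 0)/6 = -13/6
E[X] = (1/3)·11 + (1/3)·(-11/3) + (1/3)·(-13/6) = 31/18 ≈ 1.722

1.722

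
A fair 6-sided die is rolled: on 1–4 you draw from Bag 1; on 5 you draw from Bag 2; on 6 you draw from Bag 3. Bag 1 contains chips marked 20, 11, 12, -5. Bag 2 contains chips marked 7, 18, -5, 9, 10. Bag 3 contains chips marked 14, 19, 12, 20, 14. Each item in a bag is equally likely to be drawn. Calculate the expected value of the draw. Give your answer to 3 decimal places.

E[X | Bag 1] = (20 + 11 + 12 − 5)/4 = 19/2
E[X | Bag 2] = (7 + 18 − 5 + 9 + 10)/5 = 39/5
E[X | Bag 3] = (14 + 19 + 12 + 20 + 14)/5 = 79/5
E[X] = (2/3)·19/2 + (1/6)·39/5 + (1/6)·79/5 = 154/15 ≈ 10.267

10.267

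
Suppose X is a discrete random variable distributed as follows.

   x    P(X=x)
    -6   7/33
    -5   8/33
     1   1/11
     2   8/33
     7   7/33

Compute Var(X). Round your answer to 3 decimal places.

24.972

E[X] = (7/33)·(-6) + (8/33)·(-5) + (1/11)·1 + (8/33)·2 + (7/33)·7 = -14/33
E[X²] = (7/33)·36 + (8/33)·25 + (1/11)·1 + (8/33)·4 + (7/33)·49 = 830/33
Var(X) = 830/33 − (-14/33)² = 27194/1089 ≈ 24.972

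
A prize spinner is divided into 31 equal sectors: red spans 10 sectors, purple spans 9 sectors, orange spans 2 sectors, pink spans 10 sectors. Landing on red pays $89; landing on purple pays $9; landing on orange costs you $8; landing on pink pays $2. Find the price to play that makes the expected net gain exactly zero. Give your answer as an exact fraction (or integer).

975/31 dollars

E[payout] = (10/31)·89 + (9/31)·9 + (2/31)·(-8) + (10/31)·2 = 975/31
Fair fee = E[payout] = 975/31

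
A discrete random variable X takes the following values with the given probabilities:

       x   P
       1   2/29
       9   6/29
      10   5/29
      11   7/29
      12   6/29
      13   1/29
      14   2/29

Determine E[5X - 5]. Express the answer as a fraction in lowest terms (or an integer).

1335/29

E[5x-5] = (2/29)·0 + (6/29)·40 + (5/29)·45 + (7/29)·50 + (6/29)·55 + (1/29)·60 + (2/29)·65
     = 1335/29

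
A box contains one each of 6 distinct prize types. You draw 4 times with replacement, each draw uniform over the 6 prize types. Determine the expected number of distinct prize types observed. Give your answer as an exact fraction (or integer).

Let Xⱼ=1 if type j appears at least once. P(Xⱼ=1) = 1 − ((6−1)/6)^4 = 671/1296.
E[#distinct] = 6·671/1296 = 671/216.

671/216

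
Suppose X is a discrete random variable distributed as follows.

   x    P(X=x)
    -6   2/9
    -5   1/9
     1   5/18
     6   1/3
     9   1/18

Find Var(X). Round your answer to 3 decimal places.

26.765

E[X] = (2/9)·(-6) + (1/9)·(-5) + (5/18)·1 + (1/3)·6 + (1/18)·9 = 8/9
E[X²] = (2/9)·36 + (1/9)·25 + (5/18)·1 + (1/3)·36 + (1/18)·81 = 248/9
Var(X) = 248/9 − (8/9)² = 2168/81 ≈ 26.765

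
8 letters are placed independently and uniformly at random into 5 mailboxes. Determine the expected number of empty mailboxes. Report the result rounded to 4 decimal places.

0.8389

Let Xⱼ=1 if mailbox j is empty. P(Xⱼ=1) = ((5-1)/5)^8 = 65536/390625.
By linearity, E[#empty] = 5·65536/390625 = 65536/78125.
≈ 0.8389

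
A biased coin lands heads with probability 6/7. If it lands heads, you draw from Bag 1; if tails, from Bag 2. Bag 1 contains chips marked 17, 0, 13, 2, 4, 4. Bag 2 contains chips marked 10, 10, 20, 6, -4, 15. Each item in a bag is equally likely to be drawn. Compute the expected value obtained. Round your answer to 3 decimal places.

7.071

E[X | Bag 1] = (17 + 0 + 13 + 2 + 4 + 4)/6 = 20/3
E[X | Bag 2] = (10 + 10 + 20 + 6 − 4 + 15)/6 = 19/2
E[X] = (6/7)·20/3 + (1/7)·19/2 = 99/14 ≈ 7.071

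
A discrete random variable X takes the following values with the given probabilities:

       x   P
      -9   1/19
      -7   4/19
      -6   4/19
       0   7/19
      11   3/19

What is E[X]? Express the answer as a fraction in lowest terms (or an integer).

-28/19

E[X] = (1/19)·(-9) + (4/19)·(-7) + (4/19)·(-6) + (7/19)·0 + (3/19)·11
     = -28/19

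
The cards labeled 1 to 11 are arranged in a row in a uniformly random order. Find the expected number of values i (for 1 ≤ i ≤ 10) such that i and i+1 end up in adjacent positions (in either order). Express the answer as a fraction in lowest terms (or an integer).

20/11

For each i ∈ {1,…,10}, let Xᵢ = 1 if i and i+1 are adjacent. P(Xᵢ=1) = 2·(11−1)!/11! = 2/11.
By linearity, E[ΣXᵢ] = (10)·(2/11) = 20/11.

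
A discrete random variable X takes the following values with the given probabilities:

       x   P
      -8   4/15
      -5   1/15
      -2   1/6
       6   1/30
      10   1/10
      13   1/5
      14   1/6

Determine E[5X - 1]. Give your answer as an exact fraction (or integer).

E[5x-1] = (4/15)·(-41) + (1/15)·(-26) + (1/6)·(-11) + (1/30)·29 + (1/10)·49 + (1/5)·64 + (1/6)·69
     = 47/3

47/3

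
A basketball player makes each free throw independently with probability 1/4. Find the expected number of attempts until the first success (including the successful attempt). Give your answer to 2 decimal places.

For a geometric distribution, E[trials] = 1/p = 1/(1/4) = 4.
≈ 4.00

4.00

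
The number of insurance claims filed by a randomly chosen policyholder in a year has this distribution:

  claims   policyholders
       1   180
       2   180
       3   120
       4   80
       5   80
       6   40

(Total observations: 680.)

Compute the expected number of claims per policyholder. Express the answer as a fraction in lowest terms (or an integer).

Total = 680, so P(claims=1) = 180/680, etc.
E[X] = (9/34)·1 + (9/34)·2 + (3/17)·3 + (2/17)·4 + (2/17)·5 + (1/17)·6
     = 93/34

93/34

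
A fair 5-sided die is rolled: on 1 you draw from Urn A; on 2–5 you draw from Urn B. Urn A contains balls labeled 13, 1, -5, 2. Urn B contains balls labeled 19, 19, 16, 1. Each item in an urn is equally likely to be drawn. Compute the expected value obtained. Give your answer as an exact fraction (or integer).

E[X | Urn A] = (13 + 1 − 5 + 2)/4 = 11/4
E[X | Urn B] = (19 + 19 + 16 + 1)/4 = 55/4
E[X] = (1/5)·11/4 + (4/5)·55/4 = 231/20

231/20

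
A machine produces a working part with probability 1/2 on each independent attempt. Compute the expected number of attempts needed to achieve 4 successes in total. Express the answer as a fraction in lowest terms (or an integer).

8

By linearity (sum of 4 independent geometric waits), E[trials] = 4/p = 4/(1/2) = 8.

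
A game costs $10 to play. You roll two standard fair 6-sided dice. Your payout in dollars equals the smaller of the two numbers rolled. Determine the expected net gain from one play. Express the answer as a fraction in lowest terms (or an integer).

-269/36 dollars

Distribution of the smaller of the two numbers rolled: 1 w.p. 11/36, 2 w.p. 1/4, 3 w.p. 7/36, 4 w.p. 5/36, 5 w.p. 1/12, 6 w.p. 1/36
E[payout] = (11/36)·1 + (1/4)·2 + (7/36)·3 + (5/36)·4 + (1/12)·5 + (1/36)·6 = 91/36
Expected profit = 91/36 − 10 = -269/36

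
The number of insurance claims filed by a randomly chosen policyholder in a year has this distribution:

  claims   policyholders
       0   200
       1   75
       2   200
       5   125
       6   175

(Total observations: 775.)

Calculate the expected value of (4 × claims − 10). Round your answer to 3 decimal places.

Total = 775, so P(claims=0) = 200/775, etc.
E[4x-10] = (8/31)·(-10) + (3/31)·(-6) + (8/31)·(-2) + (5/31)·10 + (7/31)·14
     = 34/31 ≈ 1.097

1.097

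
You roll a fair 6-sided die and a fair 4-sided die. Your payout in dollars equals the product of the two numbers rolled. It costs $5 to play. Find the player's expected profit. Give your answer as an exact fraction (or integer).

Distribution of the product of the two numbers rolled: 1 w.p. 1/24, 2 w.p. 1/12, 3 w.p. 1/12, 4 w.p. 1/8, 5 w.p. 1/24, 6 w.p. 1/8, …
E[payout] = (1/24)·1 + (1/12)·2 + (1/12)·3 + (1/8)·4 + (1/24)·5 + (1/8)·6 + (1/12)·8 + (1/24)·9 + (1/24)·10 + (1/8)·12 + (1/24)·15 + (1/24)·16 + (1/24)·18 + (1/24)·20 + (1/24)·24 = 35/4
Expected profit = 35/4 − 5 = 15/4

15/4 dollars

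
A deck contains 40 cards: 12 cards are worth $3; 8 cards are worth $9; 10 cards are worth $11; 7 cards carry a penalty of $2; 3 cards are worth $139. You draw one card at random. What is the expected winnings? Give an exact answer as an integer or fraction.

621/40 dollars

E[payout] = (12/40)·3 + (8/40)·9 + (10/40)·11 + (7/40)·(-2) + (3/40)·139 = 621/40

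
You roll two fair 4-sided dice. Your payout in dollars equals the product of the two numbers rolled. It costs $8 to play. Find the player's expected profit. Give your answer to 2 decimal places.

Distribution of the product of the two numbers rolled: 1 w.p. 1/16, 2 w.p. 1/8, 3 w.p. 1/8, 4 w.p. 3/16, 6 w.p. 1/8, 8 w.p. 1/8, …
E[payout] = (1/16)·1 + (1/8)·2 + (1/8)·3 + (3/16)·4 + (1/8)·6 + (1/8)·8 + (1/16)·9 + (1/8)·12 + (1/16)·16 = 25/4
Expected profit = 25/4 − 8 = -7/4 ≈ -$1.75

-$1.75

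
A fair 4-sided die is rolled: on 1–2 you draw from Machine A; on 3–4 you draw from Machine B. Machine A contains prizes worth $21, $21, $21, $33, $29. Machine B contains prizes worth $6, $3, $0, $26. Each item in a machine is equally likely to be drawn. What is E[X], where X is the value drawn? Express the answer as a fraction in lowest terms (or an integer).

E[X | Machine A] = (21 + 21 + 21 + 33 + 29)/5 = 25
E[X | Machine B] = (6 + 3 + 0 + 26)/4 = 35/4
E[X] = (1/2)·25 + (1/2)·35/4 = 135/8

135/8 dollars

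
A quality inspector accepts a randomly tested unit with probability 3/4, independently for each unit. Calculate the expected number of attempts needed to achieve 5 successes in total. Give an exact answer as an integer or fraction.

20/3

By linearity (sum of 5 independent geometric waits), E[trials] = 5/p = 5/(3/4) = 20/3.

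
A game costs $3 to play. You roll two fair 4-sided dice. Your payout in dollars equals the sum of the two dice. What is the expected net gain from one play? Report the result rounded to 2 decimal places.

Distribution of the sum of the two dice: 2 w.p. 1/16, 3 w.p. 1/8, 4 w.p. 3/16, 5 w.p. 1/4, 6 w.p. 3/16, 7 w.p. 1/8, …
E[payout] = (1/16)·2 + (1/8)·3 + (3/16)·4 + (1/4)·5 + (3/16)·6 + (1/8)·7 + (1/16)·8 = 5
Expected profit = 5 − 3 = 2 ≈ $2.00

$2.00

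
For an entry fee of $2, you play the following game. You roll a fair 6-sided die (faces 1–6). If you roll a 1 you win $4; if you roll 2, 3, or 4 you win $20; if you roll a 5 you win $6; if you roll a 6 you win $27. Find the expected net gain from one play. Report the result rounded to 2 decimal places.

$14.17

E[payout] = (1/6)·4 + (1/6)·6 + (1/2)·20 + (1/6)·27 = 97/6
Expected profit = 97/6 − 2 = 85/6 ≈ $14.17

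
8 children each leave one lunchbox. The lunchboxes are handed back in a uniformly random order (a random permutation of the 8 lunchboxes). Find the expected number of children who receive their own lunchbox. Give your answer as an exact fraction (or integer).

Let Xᵢ = 1 if person i gets their own lunchbox. For each i, P(Xᵢ=1) = 1/8.
By linearity of expectation, E[X₁+…+X_8] = 8·(1/8) = 1.

1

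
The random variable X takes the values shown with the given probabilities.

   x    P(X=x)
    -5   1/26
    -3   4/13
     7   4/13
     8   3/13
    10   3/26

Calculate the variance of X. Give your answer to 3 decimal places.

E[X] = (1/26)·(-5) + (4/13)·(-3) + (4/13)·7 + (3/13)·8 + (3/26)·10 = 105/26
E[X²] = (1/26)·25 + (4/13)·9 + (4/13)·49 + (3/13)·64 + (3/26)·100 = 1173/26
Var(X) = 1173/26 − (105/26)² = 19473/676 ≈ 28.806

28.806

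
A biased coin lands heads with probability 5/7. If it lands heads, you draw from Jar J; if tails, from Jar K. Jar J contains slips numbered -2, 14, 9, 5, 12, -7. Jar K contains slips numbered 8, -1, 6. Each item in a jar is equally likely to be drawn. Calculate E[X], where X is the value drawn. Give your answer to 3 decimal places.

4.929

E[X | Jar J] = (-2 + 14 + 9 + 5 + 12 − 7)/6 = 31/6
E[X | Jar K] = (8 − 1 + 6)/3 = 13/3
E[X] = (5/7)·31/6 + (2/7)·13/3 = 69/14 ≈ 4.929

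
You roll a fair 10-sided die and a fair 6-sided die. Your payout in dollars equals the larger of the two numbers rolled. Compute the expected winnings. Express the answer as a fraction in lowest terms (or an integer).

73/12 dollars

Distribution of the larger of the two numbers rolled: 1 w.p. 1/60, 2 w.p. 1/20, 3 w.p. 1/12, 4 w.p. 7/60, 5 w.p. 3/20, 6 w.p. 11/60, …
E[payout] = (1/60)·1 + (1/20)·2 + (1/12)·3 + (7/60)·4 + (3/20)·5 + (11/60)·6 + (1/10)·7 + (1/10)·8 + (1/10)·9 + (1/10)·10 = 73/12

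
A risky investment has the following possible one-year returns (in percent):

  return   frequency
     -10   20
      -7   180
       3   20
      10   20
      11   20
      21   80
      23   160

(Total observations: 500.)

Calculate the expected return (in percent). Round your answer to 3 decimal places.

Total = 500, so P(return=-10) = 20/500, etc.
E[X] = (1/25)·(-10) + (9/25)·(-7) + (1/25)·3 + (1/25)·10 + (1/25)·11 + (4/25)·21 + (8/25)·23
     = 219/25 ≈ 8.760

8.760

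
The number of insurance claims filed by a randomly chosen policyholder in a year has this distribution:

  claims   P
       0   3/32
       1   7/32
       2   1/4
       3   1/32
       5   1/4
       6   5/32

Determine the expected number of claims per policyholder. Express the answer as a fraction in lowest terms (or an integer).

E[X] = (3/32)·0 + (7/32)·1 + (1/4)·2 + (1/32)·3 + (1/4)·5 + (5/32)·6
     = 3

3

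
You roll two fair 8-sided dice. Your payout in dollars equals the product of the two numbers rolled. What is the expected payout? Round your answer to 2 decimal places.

$20.25

Distribution of the product of the two numbers rolled: 1 w.p. 1/64, 2 w.p. 1/32, 3 w.p. 1/32, 4 w.p. 3/64, 5 w.p. 1/32, 6 w.p. 1/16, …
E[payout] = (1/64)·1 + (1/32)·2 + (1/32)·3 + (3/64)·4 + (1/32)·5 + (1/16)·6 + (1/32)·7 + (1/16)·8 + (1/64)·9 + (1/32)·10 + (1/16)·12 + (1/32)·14 + (1/32)·15 + (3/64)·16 + (1/32)·18 + (1/32)·20 + (1/32)·21 + (1/16)·24 + (1/64)·25 + (1/32)·28 + (1/32)·30 + (1/32)·32 + (1/32)·35 + (1/64)·36 + (1/32)·40 + (1/32)·42 + (1/32)·48 + (1/64)·49 + (1/32)·56 + (1/64)·64 = 81/4
≈ $20.25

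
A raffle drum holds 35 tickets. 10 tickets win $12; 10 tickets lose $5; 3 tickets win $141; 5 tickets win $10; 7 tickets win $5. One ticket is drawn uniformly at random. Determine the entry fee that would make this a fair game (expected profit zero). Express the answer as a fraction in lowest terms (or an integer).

E[payout] = (10/35)·12 + (10/35)·(-5) + (3/35)·141 + (5/35)·10 + (7/35)·5 = 578/35
Fair fee = E[payout] = 578/35

578/35 dollars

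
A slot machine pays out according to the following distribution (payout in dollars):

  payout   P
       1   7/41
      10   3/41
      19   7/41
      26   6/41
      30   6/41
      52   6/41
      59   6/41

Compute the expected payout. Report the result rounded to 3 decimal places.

$28.585

E[X] = (7/41)·1 + (3/41)·10 + (7/41)·19 + (6/41)·26 + (6/41)·30 + (6/41)·52 + (6/41)·59
     = 1172/41 ≈ 28.585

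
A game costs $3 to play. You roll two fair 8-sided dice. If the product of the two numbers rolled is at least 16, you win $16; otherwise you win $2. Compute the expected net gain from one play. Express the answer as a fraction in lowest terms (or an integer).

199/32 dollars

E[payout] = (31/64)·2 + (33/64)·16 = 295/32
Expected profit = 295/32 − 3 = 199/32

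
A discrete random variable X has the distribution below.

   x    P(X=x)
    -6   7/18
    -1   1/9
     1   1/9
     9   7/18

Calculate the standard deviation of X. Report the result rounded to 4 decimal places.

E[X] = 7/6, E[X²] = 823/18
Var(X) = E[X²] − (E[X])² = 823/18 − 49/36 = 1597/36
SD(X) = √(1597/36) ≈ 6.6604

6.6604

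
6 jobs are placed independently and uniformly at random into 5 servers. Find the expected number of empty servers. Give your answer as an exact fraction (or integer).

4096/3125

Let Xⱼ=1 if server j is empty. P(Xⱼ=1) = ((5-1)/5)^6 = 4096/15625.
By linearity, E[#empty] = 5·4096/15625 = 4096/3125.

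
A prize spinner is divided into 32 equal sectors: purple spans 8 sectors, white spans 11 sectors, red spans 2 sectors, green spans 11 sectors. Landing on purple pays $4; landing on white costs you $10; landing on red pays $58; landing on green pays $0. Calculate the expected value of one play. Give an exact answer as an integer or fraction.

E[payout] = (8/32)·4 + (11/32)·(-10) + (2/32)·58 + (11/32)·0 = 19/16

19/16 dollars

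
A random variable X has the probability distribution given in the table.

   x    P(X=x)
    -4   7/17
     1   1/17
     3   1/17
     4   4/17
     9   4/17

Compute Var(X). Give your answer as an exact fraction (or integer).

E[X] = (7/17)·(-4) + (1/17)·1 + (1/17)·3 + (4/17)·4 + (4/17)·9 = 28/17
E[X²] = (7/17)·16 + (1/17)·1 + (1/17)·9 + (4/17)·16 + (4/17)·81 = 30
Var(X) = 30 − (28/17)² = 7886/289

7886/289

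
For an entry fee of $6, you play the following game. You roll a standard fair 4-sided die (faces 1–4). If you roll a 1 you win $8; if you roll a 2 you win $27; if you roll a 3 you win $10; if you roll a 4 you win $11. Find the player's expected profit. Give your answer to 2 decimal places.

$8.00

E[payout] = (1/4)·8 + (1/4)·10 + (1/4)·11 + (1/4)·27 = 14
Expected profit = 14 − 6 = 8 ≈ $8.00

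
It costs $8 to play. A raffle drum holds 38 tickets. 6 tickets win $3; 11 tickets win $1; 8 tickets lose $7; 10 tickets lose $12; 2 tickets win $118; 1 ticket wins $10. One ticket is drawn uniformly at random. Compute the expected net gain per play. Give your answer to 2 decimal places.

E[payout] = (6/38)·3 + (11/38)·1 + (8/38)·(-7) + (10/38)·(-12) + (2/38)·118 + (1/38)·10 = 99/38
Expected profit = 99/38 − 8 = -205/38 ≈ -$5.39

-$5.39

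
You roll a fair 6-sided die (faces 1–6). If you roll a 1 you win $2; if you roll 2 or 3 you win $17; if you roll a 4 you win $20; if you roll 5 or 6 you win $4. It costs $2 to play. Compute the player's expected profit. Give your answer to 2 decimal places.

$8.67

E[payout] = (1/6)·2 + (1/3)·4 + (1/3)·17 + (1/6)·20 = 32/3
Expected profit = 32/3 − 2 = 26/3 ≈ $8.67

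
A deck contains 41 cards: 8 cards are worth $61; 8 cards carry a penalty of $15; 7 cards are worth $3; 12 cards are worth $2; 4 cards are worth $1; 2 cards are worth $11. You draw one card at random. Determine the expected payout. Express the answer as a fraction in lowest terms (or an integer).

E[payout] = (8/41)·61 + (8/41)·(-15) + (7/41)·3 + (12/41)·2 + (4/41)·1 + (2/41)·11 = 439/41

439/41 dollars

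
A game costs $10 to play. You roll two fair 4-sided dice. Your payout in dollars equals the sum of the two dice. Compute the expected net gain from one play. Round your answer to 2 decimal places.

Distribution of the sum of the two dice: 2 w.p. 1/16, 3 w.p. 1/8, 4 w.p. 3/16, 5 w.p. 1/4, 6 w.p. 3/16, 7 w.p. 1/8, …
E[payout] = (1/16)·2 + (1/8)·3 + (3/16)·4 + (1/4)·5 + (3/16)·6 + (1/8)·7 + (1/16)·8 = 5
Expected profit = 5 − 10 = -5 ≈ -$5.00

-$5.00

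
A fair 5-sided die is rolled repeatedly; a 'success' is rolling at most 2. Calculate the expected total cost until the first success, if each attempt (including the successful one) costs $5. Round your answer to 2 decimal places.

$12.50

E[#attempts] = 1/p = 5/2; E[cost] = 5·5/2 = 25/2.
≈ 12.50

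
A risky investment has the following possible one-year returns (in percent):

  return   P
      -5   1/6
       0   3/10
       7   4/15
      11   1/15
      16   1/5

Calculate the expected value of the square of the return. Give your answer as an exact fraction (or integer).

153/2

E[X²] = (1/6)·25 + (3/10)·0 + (4/15)·49 + (1/15)·121 + (1/5)·256
     = 153/2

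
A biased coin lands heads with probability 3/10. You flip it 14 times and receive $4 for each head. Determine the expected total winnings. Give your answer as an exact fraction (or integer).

84/5 dollars

E[#heads] = 14·3/10 = 21/5 (linearity over flips).
E[winnings] = 4·21/5 = 84/5.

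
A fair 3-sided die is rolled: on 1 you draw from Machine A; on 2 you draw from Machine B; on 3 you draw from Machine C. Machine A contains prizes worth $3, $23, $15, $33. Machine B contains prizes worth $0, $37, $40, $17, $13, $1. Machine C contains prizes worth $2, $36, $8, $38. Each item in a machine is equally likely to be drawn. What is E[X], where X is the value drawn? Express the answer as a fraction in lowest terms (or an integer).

115/6 dollars

E[X | Machine A] = (3 + 23 + 15 + 33)/4 = 37/2
E[X | Machine B] = (0 + 37 + 40 + 17 + 13 + 1)/6 = 18
E[X | Machine C] = (2 + 36 + 8 + 38)/4 = 21
E[X] = (1/3)·37/2 + (1/3)·18 + (1/3)·21 = 115/6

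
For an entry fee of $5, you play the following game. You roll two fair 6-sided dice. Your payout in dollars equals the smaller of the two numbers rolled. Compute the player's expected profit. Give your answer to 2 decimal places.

Distribution of the smaller of the two numbers rolled: 1 w.p. 11/36, 2 w.p. 1/4, 3 w.p. 7/36, 4 w.p. 5/36, 5 w.p. 1/12, 6 w.p. 1/36
E[payout] = (11/36)·1 + (1/4)·2 + (7/36)·3 + (5/36)·4 + (1/12)·5 + (1/36)·6 = 91/36
Expected profit = 91/36 − 5 = -89/36 ≈ -$2.47

-$2.47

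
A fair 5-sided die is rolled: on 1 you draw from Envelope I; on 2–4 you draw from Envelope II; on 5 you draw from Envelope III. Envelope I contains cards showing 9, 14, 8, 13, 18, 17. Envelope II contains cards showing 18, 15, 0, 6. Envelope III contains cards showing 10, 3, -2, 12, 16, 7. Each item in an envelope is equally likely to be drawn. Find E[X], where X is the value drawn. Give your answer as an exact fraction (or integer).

601/60

E[X | Envelope I] = (9 + 14 + 8 + 13 + 18 + 17)/6 = 79/6
E[X | Envelope II] = (18 + 15 + 0 + 6)/4 = 39/4
E[X | Envelope III] = (10 + 3 − 2 + 12 + 16 + 7)/6 = 23/3
E[X] = (1/5)·79/6 + (3/5)·39/4 + (1/5)·23/3 = 601/60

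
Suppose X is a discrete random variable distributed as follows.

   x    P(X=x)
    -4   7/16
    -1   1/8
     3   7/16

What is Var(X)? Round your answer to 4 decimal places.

E[X] = (7/16)·(-4) + (1/8)·(-1) + (7/16)·3 = -9/16
E[X²] = (7/16)·16 + (1/8)·1 + (7/16)·9 = 177/16
Var(X) = 177/16 − (-9/16)² = 2751/256 ≈ 10.7461

10.7461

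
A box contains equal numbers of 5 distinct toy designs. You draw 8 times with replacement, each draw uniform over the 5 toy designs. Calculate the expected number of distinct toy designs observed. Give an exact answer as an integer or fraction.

Let Xⱼ=1 if type j appears at least once. P(Xⱼ=1) = 1 − ((5−1)/5)^8 = 325089/390625.
E[#distinct] = 5·325089/390625 = 325089/78125.

325089/78125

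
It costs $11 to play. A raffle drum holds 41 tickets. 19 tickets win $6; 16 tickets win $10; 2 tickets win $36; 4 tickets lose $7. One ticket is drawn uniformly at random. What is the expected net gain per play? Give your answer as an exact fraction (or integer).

E[payout] = (19/41)·6 + (16/41)·10 + (2/41)·36 + (4/41)·(-7) = 318/41
Expected profit = 318/41 − 11 = -133/41

-133/41 dollars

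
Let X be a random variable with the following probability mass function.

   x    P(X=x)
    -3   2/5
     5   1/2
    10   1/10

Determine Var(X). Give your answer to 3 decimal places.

E[X] = (2/5)·(-3) + (1/2)·5 + (1/10)·10 = 23/10
E[X²] = (2/5)·9 + (1/2)·25 + (1/10)·100 = 261/10
Var(X) = 261/10 − (23/10)² = 2081/100 ≈ 20.810

20.810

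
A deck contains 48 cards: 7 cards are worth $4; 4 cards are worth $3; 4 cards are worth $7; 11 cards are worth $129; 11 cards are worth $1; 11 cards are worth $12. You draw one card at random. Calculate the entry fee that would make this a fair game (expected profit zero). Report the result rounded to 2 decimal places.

$33.96

E[payout] = (7/48)·4 + (4/48)·3 + (4/48)·7 + (11/48)·129 + (11/48)·1 + (11/48)·12 = 815/24
Fair fee = E[payout] = 815/24 ≈ $33.96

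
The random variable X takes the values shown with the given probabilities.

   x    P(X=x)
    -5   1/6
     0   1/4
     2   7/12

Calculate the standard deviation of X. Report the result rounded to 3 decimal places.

2.528

E[X] = 1/3, E[X²] = 13/2
Var(X) = E[X²] − (E[X])² = 13/2 − 1/9 = 115/18
SD(X) = √(115/18) ≈ 2.528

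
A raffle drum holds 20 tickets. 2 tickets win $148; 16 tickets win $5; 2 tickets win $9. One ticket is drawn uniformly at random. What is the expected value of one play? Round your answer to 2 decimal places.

E[payout] = (2/20)·148 + (16/20)·5 + (2/20)·9 = 197/10
≈ $19.70

$19.70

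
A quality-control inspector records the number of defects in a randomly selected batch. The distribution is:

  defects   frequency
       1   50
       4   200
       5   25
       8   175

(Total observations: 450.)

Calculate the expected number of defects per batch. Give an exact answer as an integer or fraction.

Total = 450, so P(defects=1) = 50/450, etc.
E[X] = (1/9)·1 + (4/9)·4 + (1/18)·5 + (7/18)·8
     = 95/18

95/18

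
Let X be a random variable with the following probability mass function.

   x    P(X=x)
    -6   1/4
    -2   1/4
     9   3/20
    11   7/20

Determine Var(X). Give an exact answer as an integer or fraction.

E[X] = (1/4)·(-6) + (1/4)·(-2) + (3/20)·9 + (7/20)·11 = 16/5
E[X²] = (1/4)·36 + (1/4)·4 + (3/20)·81 + (7/20)·121 = 129/2
Var(X) = 129/2 − (16/5)² = 2713/50

2713/50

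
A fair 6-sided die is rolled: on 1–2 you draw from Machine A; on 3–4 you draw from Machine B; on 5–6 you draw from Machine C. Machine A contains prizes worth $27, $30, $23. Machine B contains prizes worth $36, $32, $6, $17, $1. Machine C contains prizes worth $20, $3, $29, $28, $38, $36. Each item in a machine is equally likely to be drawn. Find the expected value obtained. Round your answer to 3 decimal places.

$23.578

E[X | Machine A] = (27 + 30 + 23)/3 = 80/3
E[X | Machine B] = (36 + 32 + 6 + 17 + 1)/5 = 92/5
E[X | Machine C] = (20 + 3 + 29 + 28 + 38 + 36)/6 = 77/3
E[X] = (1/3)·80/3 + (1/3)·92/5 + (1/3)·77/3 = 1061/45 ≈ 23.578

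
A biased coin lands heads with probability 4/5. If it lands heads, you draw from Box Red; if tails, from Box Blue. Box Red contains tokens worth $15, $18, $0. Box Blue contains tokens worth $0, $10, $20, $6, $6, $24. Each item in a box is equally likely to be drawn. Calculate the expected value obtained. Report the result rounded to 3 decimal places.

$11.000

E[X | Box Red] = (15 + 18 + 0)/3 = 11
E[X | Box Blue] = (0 + 10 + 20 + 6 + 6 + 24)/6 = 11
E[X] = (4/5)·11 + (1/5)·11 = 11 ≈ 11.000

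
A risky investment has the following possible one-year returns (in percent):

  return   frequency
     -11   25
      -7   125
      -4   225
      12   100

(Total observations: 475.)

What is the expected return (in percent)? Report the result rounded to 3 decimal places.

Total = 475, so P(return=-11) = 25/475, etc.
E[X] = (1/19)·(-11) + (5/19)·(-7) + (9/19)·(-4) + (4/19)·12
     = -34/19 ≈ -1.789

-1.789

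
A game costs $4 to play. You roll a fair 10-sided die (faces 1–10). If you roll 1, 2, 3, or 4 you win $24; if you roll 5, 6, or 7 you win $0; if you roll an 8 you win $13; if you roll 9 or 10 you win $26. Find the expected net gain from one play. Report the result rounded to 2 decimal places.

E[payout] = (3/10)·0 + (1/10)·13 + (2/5)·24 + (1/5)·26 = 161/10
Expected profit = 161/10 − 4 = 121/10 ≈ $12.10

$12.10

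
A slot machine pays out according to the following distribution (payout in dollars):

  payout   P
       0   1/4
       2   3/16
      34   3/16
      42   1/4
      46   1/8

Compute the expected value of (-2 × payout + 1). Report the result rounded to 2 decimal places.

E[-2x+1] = (1/4)·1 + (3/16)·(-3) + (3/16)·(-67) + (1/4)·(-83) + (1/8)·(-91)
     = -45 ≈ -45.00

-45.00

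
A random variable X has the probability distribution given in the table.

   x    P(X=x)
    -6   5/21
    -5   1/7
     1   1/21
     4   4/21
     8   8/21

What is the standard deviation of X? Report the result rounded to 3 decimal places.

E[X] = 12/7, E[X²] = 832/21
Var(X) = E[X²] − (E[X])² = 832/21 − 144/49 = 5392/147
SD(X) = √(5392/147) ≈ 6.056

6.056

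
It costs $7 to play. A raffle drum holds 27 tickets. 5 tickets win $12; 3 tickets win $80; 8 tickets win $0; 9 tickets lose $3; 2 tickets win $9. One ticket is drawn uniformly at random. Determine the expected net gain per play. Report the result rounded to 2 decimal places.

E[payout] = (5/27)·12 + (3/27)·80 + (8/27)·0 + (9/27)·(-3) + (2/27)·9 = 97/9
Expected profit = 97/9 − 7 = 34/9 ≈ $3.78

$3.78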